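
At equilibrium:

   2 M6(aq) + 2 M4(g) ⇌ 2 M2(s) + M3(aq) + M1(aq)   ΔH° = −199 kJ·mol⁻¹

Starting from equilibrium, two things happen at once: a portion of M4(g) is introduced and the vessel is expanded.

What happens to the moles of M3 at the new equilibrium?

Adding M4 (g), a reactant, drives the reaction to the right.
Gas moles: reactants 2, products 0 (Δn_gas = -2). Expansion shifts the system toward the side with more moles of gas — to the left.
The two effects oppose each other, so the net shift — and hence the change in M3 — cannot be determined from the given information.

cannot be determined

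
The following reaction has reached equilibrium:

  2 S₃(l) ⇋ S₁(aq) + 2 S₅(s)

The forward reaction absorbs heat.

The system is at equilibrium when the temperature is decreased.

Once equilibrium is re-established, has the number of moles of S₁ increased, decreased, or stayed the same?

The forward reaction is endothermic. Lowering T favours the exothermic direction — shift to the left.
The net shift is to the left. S₁ is a product, so its amount decreases.

decreases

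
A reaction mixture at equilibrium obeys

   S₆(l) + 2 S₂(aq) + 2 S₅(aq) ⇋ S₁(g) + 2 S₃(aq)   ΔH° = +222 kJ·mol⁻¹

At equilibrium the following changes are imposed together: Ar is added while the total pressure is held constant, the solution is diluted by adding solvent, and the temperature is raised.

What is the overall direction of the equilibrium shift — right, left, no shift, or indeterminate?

cannot be determined

Adding inert gas at constant total pressure expands the volume and lowers every reacting partial pressure. With Δn_gas = 1 − 0 = +1, Q moves away from K toward the side with fewer gas moles, so the system shifts toward the side with more gas moles — to the right.
Dilution lowers every aqueous concentration by the same factor. Δn_aq = 2 − 4 = -2, so the system shifts toward the side with more dissolved moles — to the left.
The forward reaction is endothermic. Raising T favours the endothermic direction — shift to the right.
The individual effects push in opposite directions; without quantitative information the net direction cannot be determined.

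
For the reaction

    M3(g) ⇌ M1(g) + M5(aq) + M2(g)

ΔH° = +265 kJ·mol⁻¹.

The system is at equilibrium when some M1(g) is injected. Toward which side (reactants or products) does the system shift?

left

Adding M1 (g), a product, drives the reaction to the left.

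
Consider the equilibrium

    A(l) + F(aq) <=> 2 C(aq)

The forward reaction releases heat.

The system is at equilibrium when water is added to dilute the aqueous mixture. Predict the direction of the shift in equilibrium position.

Dilution lowers every aqueous concentration by the same factor. Δn_aq = 2 − 1 = +1, so the system shifts toward the side with more dissolved moles — to the right.

right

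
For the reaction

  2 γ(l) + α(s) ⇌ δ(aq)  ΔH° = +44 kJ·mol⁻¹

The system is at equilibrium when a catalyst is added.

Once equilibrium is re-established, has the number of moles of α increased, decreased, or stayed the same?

unchanged

A catalyst speeds both forward and reverse rates equally; it changes neither Q nor K — no shift from this change.
No net shift occurs, so the amount of α is unchanged.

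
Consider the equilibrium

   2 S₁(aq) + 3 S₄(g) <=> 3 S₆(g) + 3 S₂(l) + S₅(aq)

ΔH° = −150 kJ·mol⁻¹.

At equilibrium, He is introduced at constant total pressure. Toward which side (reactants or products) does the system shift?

Adding inert gas at constant total pressure expands the volume, scaling every reacting partial pressure by the same factor. Δn_gas = 3 − 3 = 0, so Q is unchanged — no shift.

no shift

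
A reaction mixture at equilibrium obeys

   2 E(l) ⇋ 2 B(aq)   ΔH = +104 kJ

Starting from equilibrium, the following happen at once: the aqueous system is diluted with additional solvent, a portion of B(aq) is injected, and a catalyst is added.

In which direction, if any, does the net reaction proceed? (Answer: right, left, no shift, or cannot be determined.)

Dilution lowers every aqueous concentration by the same factor. Δn_aq = 2 − 0 = +2, so the system shifts toward the side with more dissolved moles — to the right.
Adding B (aq), a product, drives the reaction to the left.
A catalyst speeds both forward and reverse rates equally; it changes neither Q nor K — no shift from this change.
The individual effects push in opposite directions; without quantitative information the net direction cannot be determined.

cannot be determined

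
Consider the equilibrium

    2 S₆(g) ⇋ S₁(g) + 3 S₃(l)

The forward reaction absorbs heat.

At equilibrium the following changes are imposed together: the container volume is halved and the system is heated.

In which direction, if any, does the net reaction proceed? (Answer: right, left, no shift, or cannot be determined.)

Gas moles: reactants 2, products 1 (Δn_gas = -1). Compression shifts the system toward the side with fewer moles of gas — to the right.
The forward reaction is endothermic. Raising T favours the endothermic direction — shift to the right.
All effects act in the same direction — net shift to the right.

right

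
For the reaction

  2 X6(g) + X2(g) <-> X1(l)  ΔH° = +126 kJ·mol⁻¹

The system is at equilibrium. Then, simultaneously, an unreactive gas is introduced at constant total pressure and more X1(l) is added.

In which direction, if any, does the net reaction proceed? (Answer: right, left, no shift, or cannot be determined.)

left

Adding inert gas at constant total pressure expands the volume and lowers every reacting partial pressure. With Δn_gas = 0 − 3 = -3, Q moves away from K toward the side with fewer gas moles, so the system shifts toward the side with more gas moles — to the left.
X1 is a pure liquid; its activity is 1 regardless of amount, so Q is unaffected — no shift from this change.
Only the nonzero effect(s) matter; the net shift is to the left.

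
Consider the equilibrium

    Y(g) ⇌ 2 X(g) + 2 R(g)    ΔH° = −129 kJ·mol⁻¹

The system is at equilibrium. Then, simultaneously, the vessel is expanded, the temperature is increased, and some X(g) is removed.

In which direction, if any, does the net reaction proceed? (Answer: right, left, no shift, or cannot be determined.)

Gas moles: reactants 1, products 4 (Δn_gas = +3). Expansion shifts the system toward the side with more moles of gas — to the right.
The forward reaction is exothermic. Raising T favours the endothermic direction — shift to the left.
Removing X (g), a product, drives the reaction to the right.
The individual effects push in opposite directions; without quantitative information the net direction cannot be determined.

cannot be determined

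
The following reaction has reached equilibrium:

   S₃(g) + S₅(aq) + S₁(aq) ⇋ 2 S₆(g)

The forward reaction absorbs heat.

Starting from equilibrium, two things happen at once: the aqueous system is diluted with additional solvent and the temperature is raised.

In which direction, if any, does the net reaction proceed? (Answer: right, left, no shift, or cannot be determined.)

Dilution lowers every aqueous concentration by the same factor. Δn_aq = 0 − 2 = -2, so the system shifts toward the side with more dissolved moles — to the left.
The forward reaction is endothermic. Raising T favours the endothermic direction — shift to the right.
The individual effects push in opposite directions; without quantitative information the net direction cannot be determined.

cannot be determined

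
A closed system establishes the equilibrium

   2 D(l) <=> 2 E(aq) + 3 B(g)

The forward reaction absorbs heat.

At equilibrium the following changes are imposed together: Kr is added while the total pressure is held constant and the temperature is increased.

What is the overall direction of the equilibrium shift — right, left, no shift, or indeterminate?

right

Adding inert gas at constant total pressure expands the volume and lowers every reacting partial pressure. With Δn_gas = 3 − 0 = +3, Q moves away from K toward the side with fewer gas moles, so the system shifts toward the side with more gas moles — to the right.
The forward reaction is endothermic. Raising T favours the endothermic direction — shift to the right.
All effects act in the same direction — net shift to the right.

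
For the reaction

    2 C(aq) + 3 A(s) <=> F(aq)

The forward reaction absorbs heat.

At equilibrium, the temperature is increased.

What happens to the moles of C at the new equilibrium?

The forward reaction is endothermic. Raising T favours the endothermic direction — shift to the right.
The net shift is to the right. C is a reactant, so its amount decreases.

decreases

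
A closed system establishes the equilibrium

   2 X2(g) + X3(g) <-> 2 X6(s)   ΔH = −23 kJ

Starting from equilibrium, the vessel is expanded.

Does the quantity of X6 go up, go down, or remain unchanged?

Gas moles: reactants 3, products 0 (Δn_gas = -3). Expansion shifts the system toward the side with more moles of gas — to the left.
The net shift is to the left. X6 is a product, so its amount decreases.

decreases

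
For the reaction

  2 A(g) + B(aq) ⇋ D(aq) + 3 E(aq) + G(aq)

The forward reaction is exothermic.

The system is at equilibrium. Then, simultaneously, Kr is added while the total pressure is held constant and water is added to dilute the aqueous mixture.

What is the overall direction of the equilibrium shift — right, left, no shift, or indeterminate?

Adding inert gas at constant total pressure expands the volume and lowers every reacting partial pressure. With Δn_gas = 0 − 2 = -2, Q moves away from K toward the side with fewer gas moles, so the system shifts toward the side with more gas moles — to the left.
Dilution lowers every aqueous concentration by the same factor. Δn_aq = 5 − 1 = +4, so the system shifts toward the side with more dissolved moles — to the right.
The individual effects push in opposite directions; without quantitative information the net direction cannot be determined.

cannot be determined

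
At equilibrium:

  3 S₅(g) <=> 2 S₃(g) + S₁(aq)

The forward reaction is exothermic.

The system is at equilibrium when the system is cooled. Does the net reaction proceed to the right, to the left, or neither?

The forward reaction is exothermic. Lowering T favours the exothermic direction — shift to the right.

right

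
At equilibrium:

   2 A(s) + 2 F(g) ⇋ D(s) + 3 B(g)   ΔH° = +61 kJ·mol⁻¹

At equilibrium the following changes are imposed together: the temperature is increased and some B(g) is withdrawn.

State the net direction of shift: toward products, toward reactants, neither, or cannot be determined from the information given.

The forward reaction is endothermic. Raising T favours the endothermic direction — shift to the right.
Removing B (g), a product, drives the reaction to the right.
All effects act in the same direction — net shift to the right.

right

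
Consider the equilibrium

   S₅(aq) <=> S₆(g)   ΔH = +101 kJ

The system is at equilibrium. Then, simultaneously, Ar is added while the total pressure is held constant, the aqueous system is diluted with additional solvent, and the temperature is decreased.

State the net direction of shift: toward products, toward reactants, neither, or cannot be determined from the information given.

Adding inert gas at constant total pressure expands the volume and lowers every reacting partial pressure. With Δn_gas = 1 − 0 = +1, Q moves away from K toward the side with fewer gas moles, so the system shifts toward the side with more gas moles — to the right.
Dilution lowers every aqueous concentration by the same factor. Δn_aq = 0 − 1 = -1, so the system shifts toward the side with more dissolved moles — to the left.
The forward reaction is endothermic. Lowering T favours the exothermic direction — shift to the left.
The individual effects push in opposite directions; without quantitative information the net direction cannot be determined.

cannot be determined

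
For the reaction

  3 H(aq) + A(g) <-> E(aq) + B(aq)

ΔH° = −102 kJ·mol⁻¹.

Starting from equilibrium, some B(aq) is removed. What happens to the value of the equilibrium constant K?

The equilibrium constant depends only on temperature. This perturbation may move the position of equilibrium, but since T is unchanged, K itself is unchanged.

unchanged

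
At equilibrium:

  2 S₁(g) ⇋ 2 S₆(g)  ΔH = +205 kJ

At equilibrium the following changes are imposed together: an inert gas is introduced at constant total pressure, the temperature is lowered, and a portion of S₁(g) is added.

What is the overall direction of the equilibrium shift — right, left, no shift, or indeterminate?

Adding inert gas at constant total pressure expands the volume, scaling every reacting partial pressure by the same factor. Δn_gas = 2 − 2 = 0, so Q is unchanged — no shift.
The forward reaction is endothermic. Lowering T favours the exothermic direction — shift to the left.
Adding S₁ (g), a reactant, drives the reaction to the right.
The individual effects push in opposite directions; without quantitative information the net direction cannot be determined.

cannot be determined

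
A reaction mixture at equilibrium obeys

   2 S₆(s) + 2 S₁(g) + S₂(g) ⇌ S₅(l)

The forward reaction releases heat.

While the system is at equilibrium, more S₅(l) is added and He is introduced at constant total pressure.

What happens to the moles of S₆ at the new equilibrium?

S₅ is a pure liquid; its activity is 1 regardless of amount, so Q is unaffected — no shift from this change.
Adding inert gas at constant total pressure expands the volume and lowers every reacting partial pressure. With Δn_gas = 0 − 3 = -3, Q moves away from K toward the side with fewer gas moles, so the system shifts toward the side with more gas moles — to the left.
The net shift is to the left. S₆ is a reactant, so its amount increases.

increases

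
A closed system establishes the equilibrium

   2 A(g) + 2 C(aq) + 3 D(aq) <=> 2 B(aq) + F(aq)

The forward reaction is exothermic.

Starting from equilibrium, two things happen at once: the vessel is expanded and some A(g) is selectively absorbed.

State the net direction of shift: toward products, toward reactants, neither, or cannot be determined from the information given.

left

Gas moles: reactants 2, products 0 (Δn_gas = -2). Expansion shifts the system toward the side with more moles of gas — to the left.
Removing A (g), a reactant, drives the reaction to the left.
All effects act in the same direction — net shift to the left.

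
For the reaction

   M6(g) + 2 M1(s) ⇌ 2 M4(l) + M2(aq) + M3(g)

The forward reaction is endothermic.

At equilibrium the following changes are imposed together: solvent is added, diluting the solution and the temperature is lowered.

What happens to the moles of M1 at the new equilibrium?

Dilution lowers every aqueous concentration by the same factor. Δn_aq = 1 − 0 = +1, so the system shifts toward the side with more dissolved moles — to the right.
The forward reaction is endothermic. Lowering T favours the exothermic direction — shift to the left.
The two effects oppose each other, so the net shift — and hence the change in M1 — cannot be determined from the given information.

cannot be determined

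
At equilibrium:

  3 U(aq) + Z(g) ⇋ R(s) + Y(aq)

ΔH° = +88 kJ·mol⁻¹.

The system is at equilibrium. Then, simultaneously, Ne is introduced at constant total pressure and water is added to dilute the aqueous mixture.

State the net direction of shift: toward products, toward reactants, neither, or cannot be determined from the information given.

Adding inert gas at constant total pressure expands the volume and lowers every reacting partial pressure. With Δn_gas = 0 − 1 = -1, Q moves away from K toward the side with fewer gas moles, so the system shifts toward the side with more gas moles — to the left.
Dilution lowers every aqueous concentration by the same factor. Δn_aq = 1 − 3 = -2, so the system shifts toward the side with more dissolved moles — to the left.
All effects act in the same direction — net shift to the left.

left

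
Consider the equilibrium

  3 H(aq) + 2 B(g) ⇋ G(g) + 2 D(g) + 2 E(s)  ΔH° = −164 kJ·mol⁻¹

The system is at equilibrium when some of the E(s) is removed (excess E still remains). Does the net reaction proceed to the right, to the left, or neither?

E is a pure solid; its activity is 1 regardless of amount, so Q is unaffected — no shift from this change.

no shift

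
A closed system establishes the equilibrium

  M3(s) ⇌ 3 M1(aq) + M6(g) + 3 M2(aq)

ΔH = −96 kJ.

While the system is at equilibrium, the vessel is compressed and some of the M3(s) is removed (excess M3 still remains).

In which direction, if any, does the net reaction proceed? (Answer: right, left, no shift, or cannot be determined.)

left

Gas moles: reactants 0, products 1 (Δn_gas = +1). Compression shifts the system toward the side with fewer moles of gas — to the left.
M3 is a pure solid; its activity is 1 regardless of amount, so Q is unaffected — no shift from this change.
Only the nonzero effect(s) matter; the net shift is to the left.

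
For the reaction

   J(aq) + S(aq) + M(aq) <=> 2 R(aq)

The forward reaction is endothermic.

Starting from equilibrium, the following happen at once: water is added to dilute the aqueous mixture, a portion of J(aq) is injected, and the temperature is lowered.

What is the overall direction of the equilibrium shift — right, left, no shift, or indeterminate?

cannot be determined

Dilution lowers every aqueous concentration by the same factor. Δn_aq = 2 − 3 = -1, so the system shifts toward the side with more dissolved moles — to the left.
Adding J (aq), a reactant, drives the reaction to the right.
The forward reaction is endothermic. Lowering T favours the exothermic direction — shift to the left.
The individual effects push in opposite directions; without quantitative information the net direction cannot be determined.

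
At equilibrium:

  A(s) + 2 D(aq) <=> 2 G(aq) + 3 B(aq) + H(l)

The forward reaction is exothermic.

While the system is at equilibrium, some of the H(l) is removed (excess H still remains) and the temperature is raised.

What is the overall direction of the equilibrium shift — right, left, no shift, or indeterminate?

H is a pure liquid; its activity is 1 regardless of amount, so Q is unaffected — no shift from this change.
The forward reaction is exothermic. Raising T favours the endothermic direction — shift to the left.
Only the nonzero effect(s) matter; the net shift is to the left.

left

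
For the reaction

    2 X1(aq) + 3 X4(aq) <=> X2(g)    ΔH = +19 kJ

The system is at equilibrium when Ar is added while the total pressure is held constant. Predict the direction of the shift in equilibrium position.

right

Adding inert gas at constant total pressure expands the volume and lowers every reacting partial pressure. With Δn_gas = 1 − 0 = +1, Q moves away from K toward the side with fewer gas moles, so the system shifts toward the side with more gas moles — to the right.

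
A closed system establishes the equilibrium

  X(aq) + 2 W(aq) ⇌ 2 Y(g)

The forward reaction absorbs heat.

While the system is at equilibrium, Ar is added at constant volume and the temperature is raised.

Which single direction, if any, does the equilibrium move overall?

At constant volume, adding an inert gas leaves every reacting species' partial pressure unchanged, so Q is unchanged — no shift from this change.
The forward reaction is endothermic. Raising T favours the endothermic direction — shift to the right.
Only the nonzero effect(s) matter; the net shift is to the right.

right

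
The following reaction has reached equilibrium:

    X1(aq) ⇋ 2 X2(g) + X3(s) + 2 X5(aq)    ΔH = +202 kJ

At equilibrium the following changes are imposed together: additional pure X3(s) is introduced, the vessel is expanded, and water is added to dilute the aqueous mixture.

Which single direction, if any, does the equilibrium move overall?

X3 is a pure solid; its activity is 1 regardless of amount, so Q is unaffected — no shift from this change.
Gas moles: reactants 0, products 2 (Δn_gas = +2). Expansion shifts the system toward the side with more moles of gas — to the right.
Dilution lowers every aqueous concentration by the same factor. Δn_aq = 2 − 1 = +1, so the system shifts toward the side with more dissolved moles — to the right.
Only the nonzero effect(s) matter; the net shift is to the right.

right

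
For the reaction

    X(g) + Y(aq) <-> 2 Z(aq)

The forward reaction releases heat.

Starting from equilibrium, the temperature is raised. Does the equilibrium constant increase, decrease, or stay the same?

K depends on temperature via the van 't Hoff relation. The forward reaction is exothermic, so raising T decreases K.

decreases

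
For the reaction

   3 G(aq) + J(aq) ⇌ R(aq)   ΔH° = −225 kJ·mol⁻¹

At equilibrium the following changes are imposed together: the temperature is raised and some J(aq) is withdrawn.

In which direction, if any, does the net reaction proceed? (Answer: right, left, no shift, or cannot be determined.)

The forward reaction is exothermic. Raising T favours the endothermic direction — shift to the left.
Removing J (aq), a reactant, drives the reaction to the left.
All effects act in the same direction — net shift to the left.

left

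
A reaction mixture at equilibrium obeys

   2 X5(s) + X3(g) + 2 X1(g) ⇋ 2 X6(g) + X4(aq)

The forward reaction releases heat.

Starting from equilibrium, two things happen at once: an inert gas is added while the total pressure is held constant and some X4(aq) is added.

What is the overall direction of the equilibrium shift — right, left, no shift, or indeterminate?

left

Adding inert gas at constant total pressure expands the volume and lowers every reacting partial pressure. With Δn_gas = 2 − 3 = -1, Q moves away from K toward the side with fewer gas moles, so the system shifts toward the side with more gas moles — to the left.
Adding X4 (aq), a product, drives the reaction to the left.
All effects act in the same direction — net shift to the left.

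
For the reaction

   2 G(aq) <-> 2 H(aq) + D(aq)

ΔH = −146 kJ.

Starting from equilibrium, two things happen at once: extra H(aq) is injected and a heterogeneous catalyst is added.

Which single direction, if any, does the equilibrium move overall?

left

Adding H (aq), a product, drives the reaction to the left.
A catalyst speeds both forward and reverse rates equally; it changes neither Q nor K — no shift from this change.
Only the nonzero effect(s) matter; the net shift is to the left.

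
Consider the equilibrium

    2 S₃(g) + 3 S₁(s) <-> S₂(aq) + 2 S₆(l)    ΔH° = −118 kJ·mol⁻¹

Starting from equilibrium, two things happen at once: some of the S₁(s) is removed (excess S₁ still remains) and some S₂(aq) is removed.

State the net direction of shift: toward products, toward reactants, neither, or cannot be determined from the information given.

right

S₁ is a pure solid; its activity is 1 regardless of amount, so Q is unaffected — no shift from this change.
Removing S₂ (aq), a product, drives the reaction to the right.
Only the nonzero effect(s) matter; the net shift is to the right.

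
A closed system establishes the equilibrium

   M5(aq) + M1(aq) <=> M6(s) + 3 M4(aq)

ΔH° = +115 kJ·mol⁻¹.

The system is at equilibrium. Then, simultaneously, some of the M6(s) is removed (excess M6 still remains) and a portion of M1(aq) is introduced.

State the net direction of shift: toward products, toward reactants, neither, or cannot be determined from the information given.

right

M6 is a pure solid; its activity is 1 regardless of amount, so Q is unaffected — no shift from this change.
Adding M1 (aq), a reactant, drives the reaction to the right.
Only the nonzero effect(s) matter; the net shift is to the right.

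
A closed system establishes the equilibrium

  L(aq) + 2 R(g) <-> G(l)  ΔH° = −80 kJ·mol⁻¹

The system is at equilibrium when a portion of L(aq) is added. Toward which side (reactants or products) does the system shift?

Adding L (aq), a reactant, drives the reaction to the right.

right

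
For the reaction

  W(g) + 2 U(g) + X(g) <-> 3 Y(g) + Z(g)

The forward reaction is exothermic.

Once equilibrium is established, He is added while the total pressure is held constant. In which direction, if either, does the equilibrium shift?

Adding inert gas at constant total pressure expands the volume, scaling every reacting partial pressure by the same factor. Δn_gas = 4 − 4 = 0, so Q is unchanged — no shift.

no shift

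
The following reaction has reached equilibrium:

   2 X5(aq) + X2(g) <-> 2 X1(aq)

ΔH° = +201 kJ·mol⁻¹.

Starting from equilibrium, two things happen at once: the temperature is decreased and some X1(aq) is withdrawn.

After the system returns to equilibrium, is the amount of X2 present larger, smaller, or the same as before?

cannot be determined

The forward reaction is endothermic. Lowering T favours the exothermic direction — shift to the left.
Removing X1 (aq), a product, drives the reaction to the right.
The two effects oppose each other, so the net shift — and hence the change in X2 — cannot be determined from the given information.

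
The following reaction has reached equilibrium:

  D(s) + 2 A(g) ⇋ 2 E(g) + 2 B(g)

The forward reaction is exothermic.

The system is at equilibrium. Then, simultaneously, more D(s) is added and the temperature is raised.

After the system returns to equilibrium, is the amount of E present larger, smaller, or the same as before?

D is a pure solid; its activity is 1 regardless of amount, so Q is unaffected — no shift from this change.
The forward reaction is exothermic. Raising T favours the endothermic direction — shift to the left.
The net shift is to the left. E is a product, so its amount decreases.

decreases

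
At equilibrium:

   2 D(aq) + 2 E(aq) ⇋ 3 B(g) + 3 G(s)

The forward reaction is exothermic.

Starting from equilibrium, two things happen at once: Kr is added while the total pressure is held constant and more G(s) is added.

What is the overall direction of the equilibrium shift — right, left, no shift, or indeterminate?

Adding inert gas at constant total pressure expands the volume and lowers every reacting partial pressure. With Δn_gas = 3 − 0 = +3, Q moves away from K toward the side with fewer gas moles, so the system shifts toward the side with more gas moles — to the right.
G is a pure solid; its activity is 1 regardless of amount, so Q is unaffected — no shift from this change.
Only the nonzero effect(s) matter; the net shift is to the right.

right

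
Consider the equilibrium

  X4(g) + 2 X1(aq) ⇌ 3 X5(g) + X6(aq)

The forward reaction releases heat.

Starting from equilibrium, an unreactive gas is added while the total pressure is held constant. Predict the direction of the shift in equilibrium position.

Adding inert gas at constant total pressure expands the volume and lowers every reacting partial pressure. With Δn_gas = 3 − 1 = +2, Q moves away from K toward the side with fewer gas moles, so the system shifts toward the side with more gas moles — to the right.

right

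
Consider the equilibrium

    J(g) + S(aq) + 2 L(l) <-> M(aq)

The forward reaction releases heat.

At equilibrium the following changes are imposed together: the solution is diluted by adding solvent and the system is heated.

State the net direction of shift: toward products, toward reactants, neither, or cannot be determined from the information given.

left

Dilution scales every aqueous concentration by the same factor. Δn_aq = 1 − 1 = 0, so Q is unchanged — no shift.
The forward reaction is exothermic. Raising T favours the endothermic direction — shift to the left.
Only the nonzero effect(s) matter; the net shift is to the left.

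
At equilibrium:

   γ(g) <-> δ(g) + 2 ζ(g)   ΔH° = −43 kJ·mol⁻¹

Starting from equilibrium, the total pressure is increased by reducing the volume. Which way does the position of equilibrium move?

Gas moles: reactants 1, products 3 (Δn_gas = +2). Compression shifts the system toward the side with fewer moles of gas — to the left.

left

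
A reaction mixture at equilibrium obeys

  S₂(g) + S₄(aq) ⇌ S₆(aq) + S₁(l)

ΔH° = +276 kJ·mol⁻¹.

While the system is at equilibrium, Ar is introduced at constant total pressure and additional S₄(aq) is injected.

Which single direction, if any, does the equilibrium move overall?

Adding inert gas at constant total pressure expands the volume and lowers every reacting partial pressure. With Δn_gas = 0 − 1 = -1, Q moves away from K toward the side with fewer gas moles, so the system shifts toward the side with more gas moles — to the left.
Adding S₄ (aq), a reactant, drives the reaction to the right.
The individual effects push in opposite directions; without quantitative information the net direction cannot be determined.

cannot be determined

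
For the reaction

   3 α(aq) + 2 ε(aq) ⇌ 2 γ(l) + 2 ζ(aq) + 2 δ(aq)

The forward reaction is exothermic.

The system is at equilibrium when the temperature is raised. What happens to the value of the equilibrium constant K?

decreases

K depends on temperature via the van 't Hoff relation. The forward reaction is exothermic, so raising T decreases K.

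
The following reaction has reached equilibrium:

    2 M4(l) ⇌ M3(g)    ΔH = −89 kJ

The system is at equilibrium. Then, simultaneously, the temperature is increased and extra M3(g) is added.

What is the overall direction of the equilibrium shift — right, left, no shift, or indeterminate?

The forward reaction is exothermic. Raising T favours the endothermic direction — shift to the left.
Adding M3 (g), a product, drives the reaction to the left.
All effects act in the same direction — net shift to the left.

left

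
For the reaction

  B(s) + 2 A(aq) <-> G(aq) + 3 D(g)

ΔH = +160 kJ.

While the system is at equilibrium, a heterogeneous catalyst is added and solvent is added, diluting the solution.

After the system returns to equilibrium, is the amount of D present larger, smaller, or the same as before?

A catalyst speeds both forward and reverse rates equally; it changes neither Q nor K — no shift from this change.
Dilution lowers every aqueous concentration by the same factor. Δn_aq = 1 − 2 = -1, so the system shifts toward the side with more dissolved moles — to the left.
The net shift is to the left. D is a product, so its amount decreases.

decreases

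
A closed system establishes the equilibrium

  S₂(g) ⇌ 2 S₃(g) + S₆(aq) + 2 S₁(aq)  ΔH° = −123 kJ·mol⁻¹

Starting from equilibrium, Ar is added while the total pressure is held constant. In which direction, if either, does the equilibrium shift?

right

Adding inert gas at constant total pressure expands the volume and lowers every reacting partial pressure. With Δn_gas = 2 − 1 = +1, Q moves away from K toward the side with fewer gas moles, so the system shifts toward the side with more gas moles — to the right.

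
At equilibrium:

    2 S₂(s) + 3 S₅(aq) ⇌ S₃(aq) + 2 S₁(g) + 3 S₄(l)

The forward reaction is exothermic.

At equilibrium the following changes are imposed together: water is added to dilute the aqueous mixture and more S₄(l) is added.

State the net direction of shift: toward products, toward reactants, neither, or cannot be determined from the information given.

left

Dilution lowers every aqueous concentration by the same factor. Δn_aq = 1 − 3 = -2, so the system shifts toward the side with more dissolved moles — to the left.
S₄ is a pure liquid; its activity is 1 regardless of amount, so Q is unaffected — no shift from this change.
Only the nonzero effect(s) matter; the net shift is to the left.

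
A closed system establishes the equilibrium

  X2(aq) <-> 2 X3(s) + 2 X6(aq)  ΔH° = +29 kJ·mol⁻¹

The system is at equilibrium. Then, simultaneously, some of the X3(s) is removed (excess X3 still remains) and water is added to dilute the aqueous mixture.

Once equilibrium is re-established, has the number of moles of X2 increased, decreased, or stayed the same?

decreases

X3 is a pure solid; its activity is 1 regardless of amount, so Q is unaffected — no shift from this change.
Dilution lowers every aqueous concentration by the same factor. Δn_aq = 2 − 1 = +1, so the system shifts toward the side with more dissolved moles — to the right.
The net shift is to the right. X2 is a reactant, so its amount decreases.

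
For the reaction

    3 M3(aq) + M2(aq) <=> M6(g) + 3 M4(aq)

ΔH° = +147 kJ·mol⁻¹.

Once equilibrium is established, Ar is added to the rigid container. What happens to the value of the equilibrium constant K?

The equilibrium constant depends only on temperature. This perturbation changes neither the position of equilibrium nor K.

unchanged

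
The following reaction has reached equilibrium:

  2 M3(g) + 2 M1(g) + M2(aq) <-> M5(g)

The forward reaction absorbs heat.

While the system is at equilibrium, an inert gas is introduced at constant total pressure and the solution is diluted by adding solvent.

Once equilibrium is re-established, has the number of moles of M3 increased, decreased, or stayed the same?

increases

Adding inert gas at constant total pressure expands the volume and lowers every reacting partial pressure. With Δn_gas = 1 − 4 = -3, Q moves away from K toward the side with fewer gas moles, so the system shifts toward the side with more gas moles — to the left.
Dilution lowers every aqueous concentration by the same factor. Δn_aq = 0 − 1 = -1, so the system shifts toward the side with more dissolved moles — to the left.
The net shift is to the left. M3 is a reactant, so its amount increases.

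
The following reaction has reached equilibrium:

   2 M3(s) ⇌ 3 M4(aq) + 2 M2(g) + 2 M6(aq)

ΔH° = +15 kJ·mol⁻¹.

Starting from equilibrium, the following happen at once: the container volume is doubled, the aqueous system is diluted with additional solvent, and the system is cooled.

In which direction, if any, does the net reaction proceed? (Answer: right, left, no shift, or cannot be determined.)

Gas moles: reactants 0, products 2 (Δn_gas = +2). Expansion shifts the system toward the side with more moles of gas — to the right.
Dilution lowers every aqueous concentration by the same factor. Δn_aq = 5 − 0 = +5, so the system shifts toward the side with more dissolved moles — to the right.
The forward reaction is endothermic. Lowering T favours the exothermic direction — shift to the left.
The individual effects push in opposite directions; without quantitative information the net direction cannot be determined.

cannot be determined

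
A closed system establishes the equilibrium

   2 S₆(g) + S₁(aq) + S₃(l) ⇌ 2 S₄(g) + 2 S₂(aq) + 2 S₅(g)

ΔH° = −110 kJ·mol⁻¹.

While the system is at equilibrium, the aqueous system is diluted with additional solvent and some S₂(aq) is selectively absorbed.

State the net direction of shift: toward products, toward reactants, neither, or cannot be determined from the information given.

right

Dilution lowers every aqueous concentration by the same factor. Δn_aq = 2 − 1 = +1, so the system shifts toward the side with more dissolved moles — to the right.
Removing S₂ (aq), a product, drives the reaction to the right.
All effects act in the same direction — net shift to the right.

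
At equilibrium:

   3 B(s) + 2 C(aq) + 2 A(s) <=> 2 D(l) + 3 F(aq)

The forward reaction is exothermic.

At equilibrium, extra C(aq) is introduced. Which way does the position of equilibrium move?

right

Adding C (aq), a reactant, drives the reaction to the right.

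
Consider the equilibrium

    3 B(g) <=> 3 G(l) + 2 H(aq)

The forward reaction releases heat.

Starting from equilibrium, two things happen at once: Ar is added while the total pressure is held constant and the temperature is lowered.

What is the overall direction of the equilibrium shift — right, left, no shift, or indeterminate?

cannot be determined

Adding inert gas at constant total pressure expands the volume and lowers every reacting partial pressure. With Δn_gas = 0 − 3 = -3, Q moves away from K toward the side with fewer gas moles, so the system shifts toward the side with more gas moles — to the left.
The forward reaction is exothermic. Lowering T favours the exothermic direction — shift to the right.
The individual effects push in opposite directions; without quantitative information the net direction cannot be determined.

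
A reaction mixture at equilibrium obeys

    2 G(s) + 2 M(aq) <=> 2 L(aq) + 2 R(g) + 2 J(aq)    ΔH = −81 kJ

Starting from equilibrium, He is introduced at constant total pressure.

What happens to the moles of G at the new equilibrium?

decreases

Adding inert gas at constant total pressure expands the volume and lowers every reacting partial pressure. With Δn_gas = 2 − 0 = +2, Q moves away from K toward the side with fewer gas moles, so the system shifts toward the side with more gas moles — to the right.
The net shift is to the right. G is a reactant, so its amount decreases.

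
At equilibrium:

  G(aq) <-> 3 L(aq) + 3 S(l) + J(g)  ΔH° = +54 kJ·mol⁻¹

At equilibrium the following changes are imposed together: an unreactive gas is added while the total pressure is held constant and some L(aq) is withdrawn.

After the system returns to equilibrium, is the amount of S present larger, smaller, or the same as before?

increases

Adding inert gas at constant total pressure expands the volume and lowers every reacting partial pressure. With Δn_gas = 1 − 0 = +1, Q moves away from K toward the side with fewer gas moles, so the system shifts toward the side with more gas moles — to the right.
Removing L (aq), a product, drives the reaction to the right.
The net shift is to the right. S is a product, so its amount increases.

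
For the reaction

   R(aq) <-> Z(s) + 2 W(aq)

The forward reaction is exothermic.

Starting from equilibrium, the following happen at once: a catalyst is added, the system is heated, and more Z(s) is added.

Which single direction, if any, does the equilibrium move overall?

left

A catalyst speeds both forward and reverse rates equally; it changes neither Q nor K — no shift from this change.
The forward reaction is exothermic. Raising T favours the endothermic direction — shift to the left.
Z is a pure solid; its activity is 1 regardless of amount, so Q is unaffected — no shift from this change.
Only the nonzero effect(s) matter; the net shift is to the left.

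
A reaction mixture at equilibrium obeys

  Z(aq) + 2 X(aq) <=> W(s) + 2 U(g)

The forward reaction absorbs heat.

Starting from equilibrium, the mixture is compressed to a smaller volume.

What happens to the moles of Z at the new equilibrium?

Gas moles: reactants 0, products 2 (Δn_gas = +2). Compression shifts the system toward the side with fewer moles of gas — to the left.
The net shift is to the left. Z is a reactant, so its amount increases.

increases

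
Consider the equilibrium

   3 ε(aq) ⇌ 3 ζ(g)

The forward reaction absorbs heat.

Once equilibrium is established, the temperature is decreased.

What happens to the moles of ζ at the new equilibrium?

The forward reaction is endothermic. Lowering T favours the exothermic direction — shift to the left.
The net shift is to the left. ζ is a product, so its amount decreases.

decreases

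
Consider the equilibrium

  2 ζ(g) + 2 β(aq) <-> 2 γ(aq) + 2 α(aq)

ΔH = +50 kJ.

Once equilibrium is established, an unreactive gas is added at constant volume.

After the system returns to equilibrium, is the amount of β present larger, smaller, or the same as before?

At constant volume, adding an inert gas leaves every reacting species' partial pressure unchanged, so Q is unchanged — no shift from this change.
No net shift occurs, so the amount of β is unchanged.

unchanged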